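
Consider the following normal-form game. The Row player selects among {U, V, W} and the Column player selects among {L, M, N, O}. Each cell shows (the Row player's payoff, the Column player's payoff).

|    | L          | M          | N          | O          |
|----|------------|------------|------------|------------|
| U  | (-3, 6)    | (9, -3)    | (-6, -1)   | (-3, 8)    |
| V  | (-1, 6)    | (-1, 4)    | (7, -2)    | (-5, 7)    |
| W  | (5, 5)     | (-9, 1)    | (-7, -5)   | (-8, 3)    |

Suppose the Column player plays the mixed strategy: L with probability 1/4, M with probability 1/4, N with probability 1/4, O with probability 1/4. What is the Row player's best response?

The Row player's best reply maximizes expected payoff against the mix.
U: (1/4)·(-3) + (1/4)·9 + (1/4)·(-6) + (1/4)·(-3) = -3/4
V: (1/4)·(-1) + (1/4)·(-1) + (1/4)·7 + (1/4)·(-5) = 0
W: (1/4)·5 + (1/4)·(-9) + (1/4)·(-7) + (1/4)·(-8) = -19/4
Highest expected payoff is 0, from V.

V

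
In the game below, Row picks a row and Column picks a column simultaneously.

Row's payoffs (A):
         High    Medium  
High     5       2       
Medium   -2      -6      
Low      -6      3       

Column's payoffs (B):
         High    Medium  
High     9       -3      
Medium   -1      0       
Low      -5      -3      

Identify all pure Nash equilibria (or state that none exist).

Find each player's best response to every opponent strategy; NE are the intersections.
Row's best responses — vs High: High (payoff 5); vs Medium: Low (payoff 3).
Column's best responses — vs High: High (payoff 9); vs Medium: Medium (payoff 0); vs Low: Medium (payoff -3).
Mutual best responses occur at (High, High) and (Low, Medium); at each, neither player gains by switching.

(High, High) and (Low, Medium)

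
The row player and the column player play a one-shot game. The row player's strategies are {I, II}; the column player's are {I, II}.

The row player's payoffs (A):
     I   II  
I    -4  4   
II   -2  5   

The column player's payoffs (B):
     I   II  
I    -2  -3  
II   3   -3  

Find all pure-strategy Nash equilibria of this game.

(II, I)

A profile is a Nash equilibrium when each player is best-responding to the other.
The row player's best responses — vs I: II (payoff -2); vs II: II (payoff 5).
The column player's best responses — vs I: I (payoff -2); vs II: I (payoff 3).
The only mutual best response is (II, I); neither player gains by switching there.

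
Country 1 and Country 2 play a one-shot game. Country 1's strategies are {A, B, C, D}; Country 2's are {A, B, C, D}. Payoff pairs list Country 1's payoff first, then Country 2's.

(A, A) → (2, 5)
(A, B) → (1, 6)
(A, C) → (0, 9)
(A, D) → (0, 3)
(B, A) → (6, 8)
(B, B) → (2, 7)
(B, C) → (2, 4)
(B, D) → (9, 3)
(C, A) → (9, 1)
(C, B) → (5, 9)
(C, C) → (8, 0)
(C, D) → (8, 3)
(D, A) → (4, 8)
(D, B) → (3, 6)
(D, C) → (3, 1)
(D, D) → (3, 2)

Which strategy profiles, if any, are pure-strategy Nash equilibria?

Check mutual best responses: a cell is a NE iff neither player can gain by unilaterally deviating.
Country 1's best responses — vs A: C (payoff 9); vs B: C (payoff 5); vs C: C (payoff 8); vs D: B (payoff 9).
Country 2's best responses — vs A: C (payoff 9); vs B: A (payoff 8); vs C: B (payoff 9); vs D: A (payoff 8).
The only mutual best response is (C, B); neither player gains by switching there.

(C, B)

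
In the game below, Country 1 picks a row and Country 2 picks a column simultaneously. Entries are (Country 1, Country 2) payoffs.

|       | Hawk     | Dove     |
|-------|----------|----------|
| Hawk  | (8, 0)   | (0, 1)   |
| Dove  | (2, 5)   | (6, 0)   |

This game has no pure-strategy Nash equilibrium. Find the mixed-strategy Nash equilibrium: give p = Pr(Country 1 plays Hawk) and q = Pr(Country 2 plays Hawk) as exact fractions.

In a mixed NE each player is indifferent between their pure strategies, so the opponent's mix sets the indifference.
Country 2 indifferent between Hawk and Dove: p·0 + (1−p)·5 = p·1 + (1−p)·0 ⟹ 5 + (-5)p = 0 + 1p ⟹ p = 5/6.
Country 1 indifferent between Hawk and Dove: q·8 + (1−q)·0 = q·2 + (1−q)·6 ⟹ 0 + 8q = 6 + (-4)q ⟹ q = 1/2.

p = 5/6, q = 1/2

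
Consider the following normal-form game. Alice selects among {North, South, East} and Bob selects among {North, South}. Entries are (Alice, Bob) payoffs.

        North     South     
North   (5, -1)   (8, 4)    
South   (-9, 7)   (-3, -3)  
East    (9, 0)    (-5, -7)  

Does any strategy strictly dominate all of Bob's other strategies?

Check whether one of Bob's strategies beats all alternatives regardless of what the opponent does.
North is not dominant: against North, South gives 4 > -1.
South is not dominant: against South, North gives 7 > -3.
No single strategy is best against every opponent action.

None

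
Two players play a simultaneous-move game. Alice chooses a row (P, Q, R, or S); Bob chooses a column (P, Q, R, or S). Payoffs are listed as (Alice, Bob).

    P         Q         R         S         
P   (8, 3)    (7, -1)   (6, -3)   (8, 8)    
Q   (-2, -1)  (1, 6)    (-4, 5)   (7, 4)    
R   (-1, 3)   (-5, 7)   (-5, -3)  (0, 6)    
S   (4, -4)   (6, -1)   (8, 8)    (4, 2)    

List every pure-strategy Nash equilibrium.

Find each player's best response to every opponent strategy; NE are the intersections.
Alice's best responses — vs P: P (payoff 8); vs Q: P (payoff 7); vs R: S (payoff 8); vs S: P (payoff 8).
Bob's best responses — vs P: S (payoff 8); vs Q: Q (payoff 6); vs R: Q (payoff 7); vs S: R (payoff 8).
Mutual best responses occur at (P, S) and (S, R); at each, neither player gains by switching.

(P, S) and (S, R)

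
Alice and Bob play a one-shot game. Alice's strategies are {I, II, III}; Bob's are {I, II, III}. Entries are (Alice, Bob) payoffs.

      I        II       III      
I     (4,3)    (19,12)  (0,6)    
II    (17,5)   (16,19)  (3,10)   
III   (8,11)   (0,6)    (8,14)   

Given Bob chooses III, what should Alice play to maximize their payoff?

With Bob fixed at III, Alice's payoffs are: I → 0, II → 3, III → 8.
The maximum is 8, achieved by III.

III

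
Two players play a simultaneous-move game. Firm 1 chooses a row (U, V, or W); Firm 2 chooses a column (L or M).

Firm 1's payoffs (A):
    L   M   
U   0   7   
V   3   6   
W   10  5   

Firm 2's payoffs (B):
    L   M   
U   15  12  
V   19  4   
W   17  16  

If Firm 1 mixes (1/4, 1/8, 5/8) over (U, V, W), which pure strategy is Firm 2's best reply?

L

Compute Firm 2's expected payoff from each pure strategy against the given mix.
L: (1/4)·15 + (1/8)·19 + (5/8)·17 = 67/4
M: (1/4)·12 + (1/8)·4 + (5/8)·16 = 27/2
Highest expected payoff is 67/4, from L.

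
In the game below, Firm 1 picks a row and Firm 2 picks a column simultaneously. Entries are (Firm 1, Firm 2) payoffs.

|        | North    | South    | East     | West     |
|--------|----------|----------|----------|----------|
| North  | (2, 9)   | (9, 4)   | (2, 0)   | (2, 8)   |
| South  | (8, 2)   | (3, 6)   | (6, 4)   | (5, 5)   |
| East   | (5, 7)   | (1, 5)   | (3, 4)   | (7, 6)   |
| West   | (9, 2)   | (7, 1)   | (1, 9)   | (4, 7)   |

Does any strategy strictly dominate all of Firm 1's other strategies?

Check whether one of Firm 1's strategies beats all alternatives regardless of what the opponent does.
North is not dominant: against North, South gives 8 > 2.
South is not dominant: against North, West gives 9 > 8.
East is not dominant: against North, South gives 8 > 5.
West is not dominant: against South, North gives 9 > 7.
No single strategy is best against every opponent action.

None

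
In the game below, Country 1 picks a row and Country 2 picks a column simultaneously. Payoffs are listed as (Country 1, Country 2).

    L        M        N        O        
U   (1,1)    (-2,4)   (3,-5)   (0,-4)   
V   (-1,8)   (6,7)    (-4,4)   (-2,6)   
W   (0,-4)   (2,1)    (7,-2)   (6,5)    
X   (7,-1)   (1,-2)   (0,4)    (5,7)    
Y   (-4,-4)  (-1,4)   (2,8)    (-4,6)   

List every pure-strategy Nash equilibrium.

(W, O)

Find each player's best response to every opponent strategy; NE are the intersections.
Country 1's best responses — vs L: X (payoff 7); vs M: V (payoff 6); vs N: W (payoff 7); vs O: W (payoff 6).
Country 2's best responses — vs U: M (payoff 4); vs V: L (payoff 8); vs W: O (payoff 5); vs X: O (payoff 7); vs Y: N (payoff 8).
The only mutual best response is (W, O); neither player gains by switching there.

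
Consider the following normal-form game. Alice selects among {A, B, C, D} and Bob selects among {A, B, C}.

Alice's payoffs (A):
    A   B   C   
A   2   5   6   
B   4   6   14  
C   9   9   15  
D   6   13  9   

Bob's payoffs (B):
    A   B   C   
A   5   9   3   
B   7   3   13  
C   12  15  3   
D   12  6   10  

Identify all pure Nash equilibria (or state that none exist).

None

Check mutual best responses: a cell is a NE iff neither player can gain by unilaterally deviating.
Alice's best responses — vs A: C (payoff 9); vs B: D (payoff 13); vs C: C (payoff 15).
Bob's best responses — vs A: B (payoff 9); vs B: C (payoff 13); vs C: B (payoff 15); vs D: A (payoff 12).
No cell has both players best-responding. For instance, Alice's best reply to A is C, but against C Bob prefers B over A.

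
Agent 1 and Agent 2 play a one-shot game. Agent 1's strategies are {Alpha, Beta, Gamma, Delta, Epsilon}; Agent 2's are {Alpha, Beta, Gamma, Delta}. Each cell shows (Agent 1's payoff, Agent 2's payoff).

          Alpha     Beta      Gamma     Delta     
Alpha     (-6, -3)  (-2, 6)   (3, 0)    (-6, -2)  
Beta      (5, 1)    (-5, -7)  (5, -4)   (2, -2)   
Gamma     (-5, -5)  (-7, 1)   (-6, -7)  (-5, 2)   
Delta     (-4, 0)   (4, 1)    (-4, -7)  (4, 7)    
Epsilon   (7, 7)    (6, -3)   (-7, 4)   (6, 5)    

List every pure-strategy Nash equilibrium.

Find each player's best response to every opponent strategy; NE are the intersections.
Agent 1's best responses — vs Alpha: Epsilon (payoff 7); vs Beta: Epsilon (payoff 6); vs Gamma: Beta (payoff 5); vs Delta: Epsilon (payoff 6).
Agent 2's best responses — vs Alpha: Beta (payoff 6); vs Beta: Alpha (payoff 1); vs Gamma: Delta (payoff 2); vs Delta: Delta (payoff 7); vs Epsilon: Alpha (payoff 7).
The only mutual best response is (Epsilon, Alpha); neither player gains by switching there.

(Epsilon, Alpha)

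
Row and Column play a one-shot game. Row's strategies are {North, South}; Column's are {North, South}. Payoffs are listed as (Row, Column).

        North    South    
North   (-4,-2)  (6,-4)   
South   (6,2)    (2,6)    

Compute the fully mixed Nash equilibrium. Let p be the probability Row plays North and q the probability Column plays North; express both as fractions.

p = 2/3, q = 2/7

Each player's mixing probability is pinned down by making the *other* player indifferent.
Column indifferent between North and South: p·(-2) + (1−p)·2 = p·(-4) + (1−p)·6 ⟹ 2 + (-4)p = 6 + (-10)p ⟹ p = 2/3.
Row indifferent between North and South: q·(-4) + (1−q)·6 = q·6 + (1−q)·2 ⟹ 6 + (-10)q = 2 + 4q ⟹ q = 2/7.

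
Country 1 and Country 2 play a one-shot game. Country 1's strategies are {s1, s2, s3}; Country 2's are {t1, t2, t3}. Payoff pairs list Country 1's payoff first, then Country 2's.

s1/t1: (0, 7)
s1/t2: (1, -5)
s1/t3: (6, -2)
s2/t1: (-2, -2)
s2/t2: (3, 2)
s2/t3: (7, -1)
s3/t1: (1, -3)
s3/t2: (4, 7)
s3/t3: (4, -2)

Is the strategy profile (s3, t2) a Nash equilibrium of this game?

Holding Country 2 at t2: Country 1 gets 4 from s3, versus 1 from s1, 3 from s2. No profitable deviation for Country 1.
Holding Country 1 at s3: Country 2 gets 7 from t2, versus -3 from t1, -2 from t3. No profitable deviation for Country 2 either.

Yes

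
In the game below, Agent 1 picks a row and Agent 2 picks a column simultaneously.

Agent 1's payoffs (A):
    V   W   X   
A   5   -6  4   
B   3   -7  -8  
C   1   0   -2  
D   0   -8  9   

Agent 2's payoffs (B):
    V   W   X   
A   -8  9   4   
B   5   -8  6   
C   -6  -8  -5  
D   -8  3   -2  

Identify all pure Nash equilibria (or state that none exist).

Check mutual best responses: a cell is a NE iff neither player can gain by unilaterally deviating.
Agent 1's best responses — vs V: A (payoff 5); vs W: C (payoff 0); vs X: D (payoff 9).
Agent 2's best responses — vs A: W (payoff 9); vs B: X (payoff 6); vs C: X (payoff -5); vs D: W (payoff 3).
No cell has both players best-responding. For instance, Agent 1's best reply to V is A, but against A Agent 2 prefers W over V.

No pure-strategy Nash equilibrium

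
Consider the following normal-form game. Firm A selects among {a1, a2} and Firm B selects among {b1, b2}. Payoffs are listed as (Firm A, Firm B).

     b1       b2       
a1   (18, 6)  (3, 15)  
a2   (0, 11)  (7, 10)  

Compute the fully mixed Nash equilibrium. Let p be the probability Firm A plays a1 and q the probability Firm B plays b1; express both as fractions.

p = 1/10, q = 2/11

Each player's mixing probability is pinned down by making the *other* player indifferent.
Firm B indifferent between b1 and b2: p·6 + (1−p)·11 = p·15 + (1−p)·10 ⟹ 11 + (-5)p = 10 + 5p ⟹ p = 1/10.
Firm A indifferent between a1 and a2: q·18 + (1−q)·3 = q·0 + (1−q)·7 ⟹ 3 + 15q = 7 + (-7)q ⟹ q = 2/11.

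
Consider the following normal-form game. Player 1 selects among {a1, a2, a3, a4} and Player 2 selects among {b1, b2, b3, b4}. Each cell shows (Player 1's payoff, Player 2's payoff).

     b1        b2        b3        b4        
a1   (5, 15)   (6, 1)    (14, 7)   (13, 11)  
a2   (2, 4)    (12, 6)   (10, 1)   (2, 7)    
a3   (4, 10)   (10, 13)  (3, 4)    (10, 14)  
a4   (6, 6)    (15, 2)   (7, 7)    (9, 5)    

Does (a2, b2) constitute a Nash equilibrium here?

No

Holding Player 2 at b2: Player 1 gets 12 from a2 but could get 15 by switching to a4. Player 1 has a profitable deviation.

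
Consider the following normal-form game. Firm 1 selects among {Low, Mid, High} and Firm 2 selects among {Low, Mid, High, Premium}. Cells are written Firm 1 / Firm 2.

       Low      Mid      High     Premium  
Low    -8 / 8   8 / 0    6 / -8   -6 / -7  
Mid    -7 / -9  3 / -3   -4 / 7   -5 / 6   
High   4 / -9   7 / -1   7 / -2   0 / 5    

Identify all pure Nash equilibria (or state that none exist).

Check mutual best responses: a cell is a NE iff neither player can gain by unilaterally deviating.
Firm 1's best responses — vs Low: High (payoff 4); vs Mid: Low (payoff 8); vs High: High (payoff 7); vs Premium: High (payoff 0).
Firm 2's best responses — vs Low: Low (payoff 8); vs Mid: High (payoff 7); vs High: Premium (payoff 5).
The only mutual best response is (High, Premium); neither player gains by switching there.

(High, Premium)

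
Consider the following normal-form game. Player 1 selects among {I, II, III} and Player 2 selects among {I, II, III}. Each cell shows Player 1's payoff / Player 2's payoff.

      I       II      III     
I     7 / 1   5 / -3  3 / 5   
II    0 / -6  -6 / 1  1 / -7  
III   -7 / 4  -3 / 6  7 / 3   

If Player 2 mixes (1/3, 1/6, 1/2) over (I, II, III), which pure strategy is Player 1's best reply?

I

Player 1's best reply maximizes expected payoff against the mix.
I: (1/3)·7 + (1/6)·5 + (1/2)·3 = 14/3
II: (1/3)·0 + (1/6)·(-6) + (1/2)·1 = -1/2
III: (1/3)·(-7) + (1/6)·(-3) + (1/2)·7 = 2/3
Highest expected payoff is 14/3, from I.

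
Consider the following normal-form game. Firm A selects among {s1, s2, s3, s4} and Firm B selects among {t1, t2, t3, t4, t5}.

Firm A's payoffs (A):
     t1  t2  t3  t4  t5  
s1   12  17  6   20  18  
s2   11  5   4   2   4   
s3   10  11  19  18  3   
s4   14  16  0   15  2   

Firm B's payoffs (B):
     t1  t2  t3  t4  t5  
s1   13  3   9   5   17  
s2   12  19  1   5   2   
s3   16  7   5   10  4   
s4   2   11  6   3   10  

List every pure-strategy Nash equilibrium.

Check mutual best responses: a cell is a NE iff neither player can gain by unilaterally deviating.
Firm A's best responses — vs t1: s4 (payoff 14); vs t2: s1 (payoff 17); vs t3: s3 (payoff 19); vs t4: s1 (payoff 20); vs t5: s1 (payoff 18).
Firm B's best responses — vs s1: t5 (payoff 17); vs s2: t2 (payoff 19); vs s3: t1 (payoff 16); vs s4: t2 (payoff 11).
The only mutual best response is (s1, t5); neither player gains by switching there.

(s1, t5)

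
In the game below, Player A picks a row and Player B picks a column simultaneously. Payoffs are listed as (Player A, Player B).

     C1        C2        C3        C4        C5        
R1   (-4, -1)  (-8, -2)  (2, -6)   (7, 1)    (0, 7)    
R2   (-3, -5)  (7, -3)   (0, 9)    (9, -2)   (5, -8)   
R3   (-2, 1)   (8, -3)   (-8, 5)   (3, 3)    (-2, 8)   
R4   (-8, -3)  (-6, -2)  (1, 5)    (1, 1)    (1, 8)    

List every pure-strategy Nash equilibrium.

Check mutual best responses: a cell is a NE iff neither player can gain by unilaterally deviating.
Player A's best responses — vs C1: R3 (payoff -2); vs C2: R3 (payoff 8); vs C3: R1 (payoff 2); vs C4: R2 (payoff 9); vs C5: R2 (payoff 5).
Player B's best responses — vs R1: C5 (payoff 7); vs R2: C3 (payoff 9); vs R3: C5 (payoff 8); vs R4: C5 (payoff 8).
No cell has both players best-responding. For instance, Player A's best reply to C5 is R2, but against R2 Player B prefers C3 over C5.

No pure-strategy Nash equilibrium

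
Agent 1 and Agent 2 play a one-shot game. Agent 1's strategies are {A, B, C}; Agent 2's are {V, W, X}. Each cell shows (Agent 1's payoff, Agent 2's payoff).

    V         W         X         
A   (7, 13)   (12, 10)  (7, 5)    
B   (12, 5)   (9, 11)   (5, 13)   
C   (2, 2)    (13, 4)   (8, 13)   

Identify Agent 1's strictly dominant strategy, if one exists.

None

Check whether one of Agent 1's strategies beats all alternatives regardless of what the opponent does.
A is not dominant: against V, B gives 12 > 7.
B is not dominant: against W, A gives 12 > 9.
C is not dominant: against V, A gives 7 > 2.
No single strategy is best against every opponent action.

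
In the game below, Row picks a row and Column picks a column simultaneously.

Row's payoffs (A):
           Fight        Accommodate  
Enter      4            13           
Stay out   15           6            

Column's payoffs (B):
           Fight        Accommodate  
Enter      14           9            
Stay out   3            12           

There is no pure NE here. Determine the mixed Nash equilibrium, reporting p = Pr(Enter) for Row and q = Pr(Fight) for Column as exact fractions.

p = 9/14, q = 7/18

In a mixed NE each player is indifferent between their pure strategies, so the opponent's mix sets the indifference.
Column indifferent between Fight and Accommodate: p·14 + (1−p)·3 = p·9 + (1−p)·12 ⟹ 3 + 11p = 12 + (-3)p ⟹ p = 9/14.
Row indifferent between Enter and Stay out: q·4 + (1−q)·13 = q·15 + (1−q)·6 ⟹ 13 + (-9)q = 6 + 9q ⟹ q = 7/18.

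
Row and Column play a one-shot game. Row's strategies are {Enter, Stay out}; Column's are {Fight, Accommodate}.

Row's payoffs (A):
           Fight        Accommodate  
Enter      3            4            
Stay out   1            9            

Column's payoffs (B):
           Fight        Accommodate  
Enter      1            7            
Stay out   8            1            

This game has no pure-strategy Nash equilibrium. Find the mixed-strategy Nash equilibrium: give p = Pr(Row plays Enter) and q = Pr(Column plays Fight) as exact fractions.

In a mixed NE each player is indifferent between their pure strategies, so the opponent's mix sets the indifference.
Column indifferent between Fight and Accommodate: p·1 + (1−p)·8 = p·7 + (1−p)·1 ⟹ 8 + (-7)p = 1 + 6p ⟹ p = 7/13.
Row indifferent between Enter and Stay out: q·3 + (1−q)·4 = q·1 + (1−q)·9 ⟹ 4 + (-1)q = 9 + (-8)q ⟹ q = 5/7.

p = 7/13, q = 5/7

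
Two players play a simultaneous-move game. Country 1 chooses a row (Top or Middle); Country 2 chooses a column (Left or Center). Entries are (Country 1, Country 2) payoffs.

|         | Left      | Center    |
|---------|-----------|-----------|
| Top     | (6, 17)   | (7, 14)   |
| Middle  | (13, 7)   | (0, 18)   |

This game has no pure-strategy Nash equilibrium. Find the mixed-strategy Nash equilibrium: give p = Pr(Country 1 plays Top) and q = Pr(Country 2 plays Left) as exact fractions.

Each player's mixing probability is pinned down by making the *other* player indifferent.
Country 2 indifferent between Left and Center: p·17 + (1−p)·7 = p·14 + (1−p)·18 ⟹ 7 + 10p = 18 + (-4)p ⟹ p = 11/14.
Country 1 indifferent between Top and Middle: q·6 + (1−q)·7 = q·13 + (1−q)·0 ⟹ 7 + (-1)q = 0 + 13q ⟹ q = 1/2.

p = 11/14, q = 1/2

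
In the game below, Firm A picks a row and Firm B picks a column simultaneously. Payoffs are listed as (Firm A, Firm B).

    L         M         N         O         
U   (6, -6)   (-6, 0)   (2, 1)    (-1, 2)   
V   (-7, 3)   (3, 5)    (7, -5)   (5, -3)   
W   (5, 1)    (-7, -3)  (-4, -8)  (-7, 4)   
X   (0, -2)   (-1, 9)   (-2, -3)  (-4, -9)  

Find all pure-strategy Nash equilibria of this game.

A profile is a Nash equilibrium when each player is best-responding to the other.
Firm A's best responses — vs L: U (payoff 6); vs M: V (payoff 3); vs N: V (payoff 7); vs O: V (payoff 5).
Firm B's best responses — vs U: O (payoff 2); vs V: M (payoff 5); vs W: O (payoff 4); vs X: M (payoff 9).
The only mutual best response is (V, M); neither player gains by switching there.

(V, M)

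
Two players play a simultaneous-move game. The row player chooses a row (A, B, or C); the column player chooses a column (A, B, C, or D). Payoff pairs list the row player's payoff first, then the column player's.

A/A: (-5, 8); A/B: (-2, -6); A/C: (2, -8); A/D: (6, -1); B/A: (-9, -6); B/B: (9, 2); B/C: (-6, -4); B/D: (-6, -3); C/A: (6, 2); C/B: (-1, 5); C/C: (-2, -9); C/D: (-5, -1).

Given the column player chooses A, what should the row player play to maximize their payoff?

C

With the column player fixed at A, the row player's payoffs are: A → -5, B → -9, C → 6.
The maximum is 6, achieved by C.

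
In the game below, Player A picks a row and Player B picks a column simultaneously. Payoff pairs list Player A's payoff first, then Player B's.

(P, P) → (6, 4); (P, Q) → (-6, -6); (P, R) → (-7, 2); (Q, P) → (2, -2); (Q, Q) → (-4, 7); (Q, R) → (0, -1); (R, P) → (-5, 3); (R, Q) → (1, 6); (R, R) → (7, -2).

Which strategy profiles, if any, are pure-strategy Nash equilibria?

Check mutual best responses: a cell is a NE iff neither player can gain by unilaterally deviating.
Player A's best responses — vs P: P (payoff 6); vs Q: R (payoff 1); vs R: R (payoff 7).
Player B's best responses — vs P: P (payoff 4); vs Q: Q (payoff 7); vs R: Q (payoff 6).
Mutual best responses occur at (P, P) and (R, Q); at each, neither player gains by switching.

(P, P) and (R, Q)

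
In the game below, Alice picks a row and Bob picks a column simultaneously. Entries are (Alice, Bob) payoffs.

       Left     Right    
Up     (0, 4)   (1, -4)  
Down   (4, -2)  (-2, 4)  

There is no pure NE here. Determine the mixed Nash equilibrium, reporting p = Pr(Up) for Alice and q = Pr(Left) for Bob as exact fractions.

In a mixed NE each player is indifferent between their pure strategies, so the opponent's mix sets the indifference.
Bob indifferent between Left and Right: p·4 + (1−p)·(-2) = p·(-4) + (1−p)·4 ⟹ (-2) + 6p = 4 + (-8)p ⟹ p = 3/7.
Alice indifferent between Up and Down: q·0 + (1−q)·1 = q·4 + (1−q)·(-2) ⟹ 1 + (-1)q = (-2) + 6q ⟹ q = 3/7.

p = 3/7, q = 3/7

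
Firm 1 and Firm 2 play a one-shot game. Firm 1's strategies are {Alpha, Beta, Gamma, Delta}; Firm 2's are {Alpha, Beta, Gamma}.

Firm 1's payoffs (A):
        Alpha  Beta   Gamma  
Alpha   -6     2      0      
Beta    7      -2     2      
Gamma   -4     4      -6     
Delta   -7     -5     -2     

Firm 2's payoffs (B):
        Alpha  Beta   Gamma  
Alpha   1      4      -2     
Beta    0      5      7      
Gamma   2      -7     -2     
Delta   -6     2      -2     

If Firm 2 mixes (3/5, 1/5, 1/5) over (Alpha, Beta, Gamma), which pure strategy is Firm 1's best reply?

Compute Firm 1's expected payoff from each pure strategy against the given mix.
Alpha: (3/5)·(-6) + (1/5)·2 + (1/5)·0 = -16/5
Beta: (3/5)·7 + (1/5)·(-2) + (1/5)·2 = 21/5
Gamma: (3/5)·(-4) + (1/5)·4 + (1/5)·(-6) = -14/5
Delta: (3/5)·(-7) + (1/5)·(-5) + (1/5)·(-2) = -28/5
Highest expected payoff is 21/5, from Beta.

Beta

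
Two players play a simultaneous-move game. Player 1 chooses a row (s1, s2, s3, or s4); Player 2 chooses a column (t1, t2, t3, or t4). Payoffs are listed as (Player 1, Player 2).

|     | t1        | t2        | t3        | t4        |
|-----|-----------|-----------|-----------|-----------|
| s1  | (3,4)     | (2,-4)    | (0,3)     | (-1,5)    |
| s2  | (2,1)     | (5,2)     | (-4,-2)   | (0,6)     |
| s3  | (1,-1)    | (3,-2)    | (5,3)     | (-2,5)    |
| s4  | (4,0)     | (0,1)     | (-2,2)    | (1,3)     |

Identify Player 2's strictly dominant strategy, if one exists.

t4

Check whether one of Player 2's strategies beats all alternatives regardless of what the opponent does.
t4 strictly dominates: vs s1: 5 > each of {4, -4, 3}; vs s2: 6 > each of {1, 2, -2}; vs s3: 5 > each of {-1, -2, 3}; vs s4: 3 > each of {0, 1, 2}.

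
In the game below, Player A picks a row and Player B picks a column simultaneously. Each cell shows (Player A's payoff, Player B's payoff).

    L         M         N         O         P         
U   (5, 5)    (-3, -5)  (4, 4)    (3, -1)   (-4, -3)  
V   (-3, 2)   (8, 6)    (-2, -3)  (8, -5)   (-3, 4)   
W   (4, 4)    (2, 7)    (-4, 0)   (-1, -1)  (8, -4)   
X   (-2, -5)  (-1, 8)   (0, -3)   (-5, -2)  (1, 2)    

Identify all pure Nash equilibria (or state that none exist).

(U, L) and (V, M)

A profile is a Nash equilibrium when each player is best-responding to the other.
Player A's best responses — vs L: U (payoff 5); vs M: V (payoff 8); vs N: U (payoff 4); vs O: V (payoff 8); vs P: W (payoff 8).
Player B's best responses — vs U: L (payoff 5); vs V: M (payoff 6); vs W: M (payoff 7); vs X: M (payoff 8).
Mutual best responses occur at (U, L) and (V, M); at each, neither player gains by switching.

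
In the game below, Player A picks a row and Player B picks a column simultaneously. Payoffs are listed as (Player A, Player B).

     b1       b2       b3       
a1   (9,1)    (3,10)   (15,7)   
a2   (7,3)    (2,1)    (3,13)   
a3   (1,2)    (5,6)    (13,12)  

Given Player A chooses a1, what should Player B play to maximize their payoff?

b2

With Player A fixed at a1, Player B's payoffs are: b1 → 1, b2 → 10, b3 → 7.
The maximum is 10, achieved by b2.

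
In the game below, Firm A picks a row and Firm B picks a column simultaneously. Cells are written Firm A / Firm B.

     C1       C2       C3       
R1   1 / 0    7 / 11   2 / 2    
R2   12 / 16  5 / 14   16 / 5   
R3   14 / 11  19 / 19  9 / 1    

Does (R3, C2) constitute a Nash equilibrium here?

Holding Firm B at C2: Firm A gets 19 from R3, versus 7 from R1, 5 from R2. No profitable deviation for Firm A.
Holding Firm A at R3: Firm B gets 19 from C2, versus 11 from C1, 1 from C3. No profitable deviation for Firm B either.

Yes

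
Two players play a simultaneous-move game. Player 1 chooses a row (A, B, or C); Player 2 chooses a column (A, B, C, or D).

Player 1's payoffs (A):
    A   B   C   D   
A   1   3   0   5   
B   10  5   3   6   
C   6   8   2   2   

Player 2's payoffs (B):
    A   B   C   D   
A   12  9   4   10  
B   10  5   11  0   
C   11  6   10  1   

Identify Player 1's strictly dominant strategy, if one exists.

No strictly dominant strategy

A strategy is strictly dominant if it gives Player 1 a strictly higher payoff than every other strategy, against every choice by the opponent.
A is not dominant: against A, B gives 10 > 1.
B is not dominant: against B, C gives 8 > 5.
C is not dominant: against A, B gives 10 > 6.
No single strategy is best against every opponent action.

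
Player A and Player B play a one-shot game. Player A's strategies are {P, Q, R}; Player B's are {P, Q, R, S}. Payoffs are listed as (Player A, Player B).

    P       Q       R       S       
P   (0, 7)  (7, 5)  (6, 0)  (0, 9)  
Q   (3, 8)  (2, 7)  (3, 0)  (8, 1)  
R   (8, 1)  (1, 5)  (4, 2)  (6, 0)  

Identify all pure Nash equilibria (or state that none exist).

Check mutual best responses: a cell is a NE iff neither player can gain by unilaterally deviating.
Player A's best responses — vs P: R (payoff 8); vs Q: P (payoff 7); vs R: P (payoff 6); vs S: Q (payoff 8).
Player B's best responses — vs P: S (payoff 9); vs Q: P (payoff 8); vs R: Q (payoff 5).
No cell has both players best-responding. For instance, Player A's best reply to P is R, but against R Player B prefers Q over P.

No pure-strategy Nash equilibrium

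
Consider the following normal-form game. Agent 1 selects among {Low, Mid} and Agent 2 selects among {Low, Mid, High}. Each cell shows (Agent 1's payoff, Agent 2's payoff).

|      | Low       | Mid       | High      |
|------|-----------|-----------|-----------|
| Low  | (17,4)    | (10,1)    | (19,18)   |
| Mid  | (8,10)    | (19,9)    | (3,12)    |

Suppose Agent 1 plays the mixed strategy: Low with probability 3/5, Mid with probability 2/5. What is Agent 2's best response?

High

Agent 2's best reply maximizes expected payoff against the mix.
Low: (3/5)·4 + (2/5)·10 = 32/5
Mid: (3/5)·1 + (2/5)·9 = 21/5
High: (3/5)·18 + (2/5)·12 = 78/5
Highest expected payoff is 78/5, from High.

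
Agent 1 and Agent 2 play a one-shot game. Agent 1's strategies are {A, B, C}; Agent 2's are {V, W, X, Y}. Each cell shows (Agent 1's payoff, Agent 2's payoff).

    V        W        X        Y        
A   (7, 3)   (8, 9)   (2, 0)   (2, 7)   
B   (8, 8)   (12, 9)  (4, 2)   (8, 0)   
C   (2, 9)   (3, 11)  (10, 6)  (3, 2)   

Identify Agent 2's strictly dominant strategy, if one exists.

Check whether one of Agent 2's strategies beats all alternatives regardless of what the opponent does.
W strictly dominates: vs A: 9 > each of {3, 0, 7}; vs B: 9 > each of {8, 2, 0}; vs C: 11 > each of {9, 6, 2}.

W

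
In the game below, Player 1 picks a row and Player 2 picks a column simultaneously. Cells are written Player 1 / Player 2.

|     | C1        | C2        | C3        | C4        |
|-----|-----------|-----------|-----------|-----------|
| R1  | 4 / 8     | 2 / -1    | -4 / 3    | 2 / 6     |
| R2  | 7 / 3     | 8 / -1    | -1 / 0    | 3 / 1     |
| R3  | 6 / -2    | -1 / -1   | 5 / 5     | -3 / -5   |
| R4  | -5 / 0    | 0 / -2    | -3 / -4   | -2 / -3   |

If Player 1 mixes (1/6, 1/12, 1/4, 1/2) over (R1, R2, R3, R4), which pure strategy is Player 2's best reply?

C1

Compute Player 2's expected payoff from each pure strategy against the given mix.
C1: (1/6)·8 + (1/12)·3 + (1/4)·(-2) + (1/2)·0 = 13/12
C2: (1/6)·(-1) + (1/12)·(-1) + (1/4)·(-1) + (1/2)·(-2) = -3/2
C3: (1/6)·3 + (1/12)·0 + (1/4)·5 + (1/2)·(-4) = -1/4
C4: (1/6)·6 + (1/12)·1 + (1/4)·(-5) + (1/2)·(-3) = -5/3
Highest expected payoff is 13/12, from C1.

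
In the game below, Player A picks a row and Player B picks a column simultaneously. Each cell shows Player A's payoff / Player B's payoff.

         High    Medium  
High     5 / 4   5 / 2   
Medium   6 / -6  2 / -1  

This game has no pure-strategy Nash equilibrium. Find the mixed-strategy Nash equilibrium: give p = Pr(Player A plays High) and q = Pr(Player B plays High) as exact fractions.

In a mixed NE each player is indifferent between their pure strategies, so the opponent's mix sets the indifference.
Player B indifferent between High and Medium: p·4 + (1−p)·(-6) = p·2 + (1−p)·(-1) ⟹ (-6) + 10p = (-1) + 3p ⟹ p = 5/7.
Player A indifferent between High and Medium: q·5 + (1−q)·5 = q·6 + (1−q)·2 ⟹ 5 + 0q = 2 + 4q ⟹ q = 3/4.

p = 5/7, q = 3/4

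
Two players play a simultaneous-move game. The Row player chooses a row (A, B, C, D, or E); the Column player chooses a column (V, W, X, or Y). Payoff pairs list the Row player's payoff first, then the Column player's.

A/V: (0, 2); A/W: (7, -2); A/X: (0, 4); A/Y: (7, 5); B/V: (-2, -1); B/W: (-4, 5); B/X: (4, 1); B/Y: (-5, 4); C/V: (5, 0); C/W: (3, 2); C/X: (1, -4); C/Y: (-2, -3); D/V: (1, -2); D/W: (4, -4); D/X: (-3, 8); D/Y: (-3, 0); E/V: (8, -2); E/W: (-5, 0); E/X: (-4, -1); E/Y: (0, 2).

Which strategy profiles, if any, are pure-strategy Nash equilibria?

(A, Y)

Check mutual best responses: a cell is a NE iff neither player can gain by unilaterally deviating.
The Row player's best responses — vs V: E (payoff 8); vs W: A (payoff 7); vs X: B (payoff 4); vs Y: A (payoff 7).
The Column player's best responses — vs A: Y (payoff 5); vs B: W (payoff 5); vs C: W (payoff 2); vs D: X (payoff 8); vs E: Y (payoff 2).
The only mutual best response is (A, Y); neither player gains by switching there.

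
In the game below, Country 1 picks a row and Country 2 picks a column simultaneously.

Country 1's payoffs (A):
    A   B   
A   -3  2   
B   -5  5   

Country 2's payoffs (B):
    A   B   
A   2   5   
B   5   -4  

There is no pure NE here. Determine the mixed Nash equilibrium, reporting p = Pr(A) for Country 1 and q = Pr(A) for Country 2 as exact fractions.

In a mixed NE each player is indifferent between their pure strategies, so the opponent's mix sets the indifference.
Country 2 indifferent between A and B: p·2 + (1−p)·5 = p·5 + (1−p)·(-4) ⟹ 5 + (-3)p = (-4) + 9p ⟹ p = 3/4.
Country 1 indifferent between A and B: q·(-3) + (1−q)·2 = q·(-5) + (1−q)·5 ⟹ 2 + (-5)q = 5 + (-10)q ⟹ q = 3/5.

p = 3/4, q = 3/5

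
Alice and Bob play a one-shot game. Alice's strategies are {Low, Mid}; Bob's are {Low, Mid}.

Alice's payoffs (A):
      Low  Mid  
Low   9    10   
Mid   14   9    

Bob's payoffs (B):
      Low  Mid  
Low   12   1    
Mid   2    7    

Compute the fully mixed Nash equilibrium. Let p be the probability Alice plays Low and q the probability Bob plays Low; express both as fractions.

In a mixed NE each player is indifferent between their pure strategies, so the opponent's mix sets the indifference.
Bob indifferent between Low and Mid: p·12 + (1−p)·2 = p·1 + (1−p)·7 ⟹ 2 + 10p = 7 + (-6)p ⟹ p = 5/16.
Alice indifferent between Low and Mid: q·9 + (1−q)·10 = q·14 + (1−q)·9 ⟹ 10 + (-1)q = 9 + 5q ⟹ q = 1/6.

p = 5/16, q = 1/6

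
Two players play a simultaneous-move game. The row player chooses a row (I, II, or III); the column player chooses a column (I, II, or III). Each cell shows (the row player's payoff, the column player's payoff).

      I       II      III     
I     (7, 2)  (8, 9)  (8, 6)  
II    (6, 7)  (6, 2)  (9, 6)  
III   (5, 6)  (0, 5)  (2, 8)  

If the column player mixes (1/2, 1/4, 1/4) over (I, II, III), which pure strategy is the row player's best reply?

I

The row player's best reply maximizes expected payoff against the mix.
I: (1/2)·7 + (1/4)·8 + (1/4)·8 = 15/2
II: (1/2)·6 + (1/4)·6 + (1/4)·9 = 27/4
III: (1/2)·5 + (1/4)·0 + (1/4)·2 = 3
Highest expected payoff is 15/2, from I.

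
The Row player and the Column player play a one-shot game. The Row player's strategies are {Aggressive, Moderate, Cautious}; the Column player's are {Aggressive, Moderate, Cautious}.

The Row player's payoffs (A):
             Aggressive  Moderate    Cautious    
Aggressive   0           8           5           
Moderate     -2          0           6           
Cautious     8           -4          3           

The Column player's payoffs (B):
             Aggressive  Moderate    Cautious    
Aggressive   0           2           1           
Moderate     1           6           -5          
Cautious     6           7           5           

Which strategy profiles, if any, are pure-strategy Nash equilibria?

Check mutual best responses: a cell is a NE iff neither player can gain by unilaterally deviating.
The Row player's best responses — vs Aggressive: Cautious (payoff 8); vs Moderate: Aggressive (payoff 8); vs Cautious: Moderate (payoff 6).
The Column player's best responses — vs Aggressive: Moderate (payoff 2); vs Moderate: Moderate (payoff 6); vs Cautious: Moderate (payoff 7).
The only mutual best response is (Aggressive, Moderate); neither player gains by switching there.

(Aggressive, Moderate)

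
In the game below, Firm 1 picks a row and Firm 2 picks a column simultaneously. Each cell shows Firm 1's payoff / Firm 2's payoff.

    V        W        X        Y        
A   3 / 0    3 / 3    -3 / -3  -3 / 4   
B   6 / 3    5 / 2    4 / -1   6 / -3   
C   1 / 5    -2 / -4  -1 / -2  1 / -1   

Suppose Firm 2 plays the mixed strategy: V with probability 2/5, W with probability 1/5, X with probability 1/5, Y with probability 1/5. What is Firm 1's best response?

Firm 1's best reply maximizes expected payoff against the mix.
A: (2/5)·3 + (1/5)·3 + (1/5)·(-3) + (1/5)·(-3) = 3/5
B: (2/5)·6 + (1/5)·5 + (1/5)·4 + (1/5)·6 = 27/5
C: (2/5)·1 + (1/5)·(-2) + (1/5)·(-1) + (1/5)·1 = 0
Highest expected payoff is 27/5, from B.

B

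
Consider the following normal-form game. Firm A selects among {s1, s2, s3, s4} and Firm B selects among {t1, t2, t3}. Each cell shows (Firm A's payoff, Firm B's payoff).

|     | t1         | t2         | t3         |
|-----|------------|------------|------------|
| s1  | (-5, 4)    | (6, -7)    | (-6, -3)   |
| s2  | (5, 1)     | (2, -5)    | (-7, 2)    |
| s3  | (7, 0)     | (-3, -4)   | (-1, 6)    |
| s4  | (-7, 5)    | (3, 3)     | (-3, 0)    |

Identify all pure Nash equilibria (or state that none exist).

A profile is a Nash equilibrium when each player is best-responding to the other.
Firm A's best responses — vs t1: s3 (payoff 7); vs t2: s1 (payoff 6); vs t3: s3 (payoff -1).
Firm B's best responses — vs s1: t1 (payoff 4); vs s2: t3 (payoff 2); vs s3: t3 (payoff 6); vs s4: t1 (payoff 5).
The only mutual best response is (s3, t3); neither player gains by switching there.

(s3, t3)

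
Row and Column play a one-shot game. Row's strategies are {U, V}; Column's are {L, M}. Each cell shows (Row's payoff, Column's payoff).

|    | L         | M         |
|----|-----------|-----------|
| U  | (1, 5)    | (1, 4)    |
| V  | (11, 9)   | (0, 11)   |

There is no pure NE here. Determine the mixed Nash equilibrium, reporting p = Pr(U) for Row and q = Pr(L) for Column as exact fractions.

p = 2/3, q = 1/11

In a mixed NE each player is indifferent between their pure strategies, so the opponent's mix sets the indifference.
Column indifferent between L and M: p·5 + (1−p)·9 = p·4 + (1−p)·11 ⟹ 9 + (-4)p = 11 + (-7)p ⟹ p = 2/3.
Row indifferent between U and V: q·1 + (1−q)·1 = q·11 + (1−q)·0 ⟹ 1 + 0q = 0 + 11q ⟹ q = 1/11.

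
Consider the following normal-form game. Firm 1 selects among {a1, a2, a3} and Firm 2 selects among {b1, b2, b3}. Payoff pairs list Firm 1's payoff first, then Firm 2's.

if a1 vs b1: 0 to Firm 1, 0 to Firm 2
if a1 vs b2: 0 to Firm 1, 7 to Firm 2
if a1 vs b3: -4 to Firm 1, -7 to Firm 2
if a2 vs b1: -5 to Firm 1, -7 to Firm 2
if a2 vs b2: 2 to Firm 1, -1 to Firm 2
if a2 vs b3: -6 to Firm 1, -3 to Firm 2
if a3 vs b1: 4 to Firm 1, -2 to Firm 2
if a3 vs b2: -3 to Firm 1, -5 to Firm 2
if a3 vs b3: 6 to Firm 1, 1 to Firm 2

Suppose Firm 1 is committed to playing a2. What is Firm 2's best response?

b2

With Firm 1 fixed at a2, Firm 2's payoffs are: b1 → -7, b2 → -1, b3 → -3.
The maximum is -1, achieved by b2.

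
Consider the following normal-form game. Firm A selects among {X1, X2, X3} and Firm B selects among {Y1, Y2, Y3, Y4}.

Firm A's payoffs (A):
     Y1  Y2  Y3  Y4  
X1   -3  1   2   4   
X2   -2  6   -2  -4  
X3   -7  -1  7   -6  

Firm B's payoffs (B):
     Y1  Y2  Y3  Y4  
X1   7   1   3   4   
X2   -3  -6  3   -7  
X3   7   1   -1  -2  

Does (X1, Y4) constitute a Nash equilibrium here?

No

Holding Firm B at Y4: Firm A gets 4 from X1, versus -4 from X2, -6 from X3. No profitable deviation for Firm A.
Holding Firm A at X1: Firm B gets 4 from Y4 but could get 7 by switching to Y1. Firm B has a profitable deviation.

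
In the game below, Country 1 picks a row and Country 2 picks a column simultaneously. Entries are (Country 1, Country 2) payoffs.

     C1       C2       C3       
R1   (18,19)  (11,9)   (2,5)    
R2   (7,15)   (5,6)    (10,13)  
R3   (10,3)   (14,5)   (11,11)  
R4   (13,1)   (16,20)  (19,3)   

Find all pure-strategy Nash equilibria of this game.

(R1, C1) and (R4, C2)

Check mutual best responses: a cell is a NE iff neither player can gain by unilaterally deviating.
Country 1's best responses — vs C1: R1 (payoff 18); vs C2: R4 (payoff 16); vs C3: R4 (payoff 19).
Country 2's best responses — vs R1: C1 (payoff 19); vs R2: C1 (payoff 15); vs R3: C3 (payoff 11); vs R4: C2 (payoff 20).
Mutual best responses occur at (R1, C1) and (R4, C2); at each, neither player gains by switching.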